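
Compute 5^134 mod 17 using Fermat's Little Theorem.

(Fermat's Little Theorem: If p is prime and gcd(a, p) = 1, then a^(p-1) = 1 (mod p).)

Step 1: Since 17 is prime, by Fermat's Little Theorem: 5^16 = 1 (mod 17).
Step 2: Reduce exponent: 134 mod 16 = 6.
Step 3: So 5^134 = 5^6 (mod 17).
Step 4: 5^6 mod 17 = 2.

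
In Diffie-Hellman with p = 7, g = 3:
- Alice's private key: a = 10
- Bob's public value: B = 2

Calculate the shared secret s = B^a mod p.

Step 1: s = B^a mod p = 2^10 mod 7.
  2^1 mod 7 = 2
  2^2 mod 7 = (2 * 2) mod 7 = 4
  2^3 mod 7 = (4 * 2) mod 7 = 1
  2^4 mod 7 = (1 * 2) mod 7 = 2
  2^5 mod 7 = (2 * 2) mod 7 = 4
  2^6 mod 7 = (4 * 2) mod 7 = 1
  2^7 mod 7 = (1 * 2) mod 7 = 2
  2^8 mod 7 = (2 * 2) mod 7 = 4
  2^9 mod 7 = (4 * 2) mod 7 = 1
  2^10 mod 7 = (1 * 2) mod 7 = 2
Result: shared secret = 2.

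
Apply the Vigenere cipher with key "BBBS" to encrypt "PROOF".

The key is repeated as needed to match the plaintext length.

Step 1: Repeat key to match plaintext length:
  Plaintext: PROOF
  Key:       BBBSB
Step 2: Encrypt each letter:
  P(15) + B(1) = (15+1) mod 26 = 16 = Q
  R(17) + B(1) = (17+1) mod 26 = 18 = S
  O(14) + B(1) = (14+1) mod 26 = 15 = P
  O(14) + S(18) = (14+18) mod 26 = 6 = G
  F(5) + B(1) = (5+1) mod 26 = 6 = G
Ciphertext: QSPGG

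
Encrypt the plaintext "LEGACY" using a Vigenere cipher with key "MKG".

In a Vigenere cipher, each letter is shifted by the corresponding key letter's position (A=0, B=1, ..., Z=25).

Step 1: Repeat key to match plaintext length:
  Plaintext: LEGACY
  Key:       MKGMKG
Step 2: Encrypt each letter:
  L(11) + M(12) = (11+12) mod 26 = 23 = X
  E(4) + K(10) = (4+10) mod 26 = 14 = O
  G(6) + G(6) = (6+6) mod 26 = 12 = M
  A(0) + M(12) = (0+12) mod 26 = 12 = M
  C(2) + K(10) = (2+10) mod 26 = 12 = M
  Y(24) + G(6) = (24+6) mod 26 = 4 = E
Ciphertext: XOMMME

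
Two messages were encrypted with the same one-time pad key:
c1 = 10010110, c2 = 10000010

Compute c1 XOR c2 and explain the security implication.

Step 1: c1 XOR c2 = (m1 XOR k) XOR (m2 XOR k).
Step 2: By XOR associativity/commutativity: = m1 XOR m2 XOR k XOR k = m1 XOR m2.
Step 3: 10010110 XOR 10000010 = 00010100 = 20.
Step 4: The key cancels out! An attacker learns m1 XOR m2 = 20, revealing the relationship between plaintexts.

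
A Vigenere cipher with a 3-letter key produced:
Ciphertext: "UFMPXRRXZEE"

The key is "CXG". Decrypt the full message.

Step 1: Key 'CXG' has length 3. Extended key: CXGCXGCXGCX
Step 2: Decrypt each position:
  U(20) - C(2) = 18 = S
  F(5) - X(23) = 8 = I
  M(12) - G(6) = 6 = G
  P(15) - C(2) = 13 = N
  X(23) - X(23) = 0 = A
  R(17) - G(6) = 11 = L
  R(17) - C(2) = 15 = P
  X(23) - X(23) = 0 = A
  Z(25) - G(6) = 19 = T
  E(4) - C(2) = 2 = C
  E(4) - X(23) = 7 = H
Plaintext: SIGNALPATCH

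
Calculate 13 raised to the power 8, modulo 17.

Step 1: Compute 13^8 mod 17 step by step, reducing modulo 17 at each step.
  13^1 mod 17 = 13
  13^2 mod 17 = (13 * 13) mod 17 = 16
  13^3 mod 17 = (16 * 13) mod 17 = 4
  13^4 mod 17 = (4 * 13) mod 17 = 1
  13^5 mod 17 = (1 * 13) mod 17 = 13
  13^6 mod 17 = (13 * 13) mod 17 = 16
  13^7 mod 17 = (16 * 13) mod 17 = 4
  13^8 mod 17 = (4 * 13) mod 17 = 1
Step 2: Result = 1.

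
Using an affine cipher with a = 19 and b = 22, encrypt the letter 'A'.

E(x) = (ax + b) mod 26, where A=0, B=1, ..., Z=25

Step 1: Convert 'A' to number: x = 0.
Step 2: E(0) = (19 * 0 + 22) mod 26 = 22 mod 26 = 22.
Step 3: Convert 22 back to letter: W.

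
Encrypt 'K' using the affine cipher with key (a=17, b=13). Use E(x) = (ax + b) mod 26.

Step 1: Convert 'K' to number: x = 10.
Step 2: E(10) = (17 * 10 + 13) mod 26 = 183 mod 26 = 1.
Step 3: Convert 1 back to letter: B.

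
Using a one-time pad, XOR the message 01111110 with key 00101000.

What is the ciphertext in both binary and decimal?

Step 1: Write out the XOR operation bit by bit:
  Message: 01111110
  Key:     00101000
  XOR:     01010110
Step 2: Convert to decimal: 01010110 = 86.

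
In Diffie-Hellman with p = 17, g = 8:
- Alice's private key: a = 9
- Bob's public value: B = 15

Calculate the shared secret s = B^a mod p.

Step 1: s = B^a mod p = 15^9 mod 17.
  15^1 mod 17 = 15
  15^2 mod 17 = (15 * 15) mod 17 = 4
  15^3 mod 17 = (4 * 15) mod 17 = 9
  15^4 mod 17 = (9 * 15) mod 17 = 16
  15^5 mod 17 = (16 * 15) mod 17 = 2
  15^6 mod 17 = (2 * 15) mod 17 = 13
  15^7 mod 17 = (13 * 15) mod 17 = 8
  15^8 mod 17 = (8 * 15) mod 17 = 1
  15^9 mod 17 = (1 * 15) mod 17 = 15
Result: shared secret = 15.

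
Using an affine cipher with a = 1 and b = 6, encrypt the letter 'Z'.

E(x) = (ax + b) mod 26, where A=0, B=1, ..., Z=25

Step 1: Convert 'Z' to number: x = 25.
Step 2: E(25) = (1 * 25 + 6) mod 26 = 31 mod 26 = 5.
Step 3: Convert 5 back to letter: F.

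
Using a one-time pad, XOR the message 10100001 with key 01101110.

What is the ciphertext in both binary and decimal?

Step 1: Write out the XOR operation bit by bit:
  Message: 10100001
  Key:     01101110
  XOR:     11001111
Step 2: Convert to decimal: 11001111 = 207.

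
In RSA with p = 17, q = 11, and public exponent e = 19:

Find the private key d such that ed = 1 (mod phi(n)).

Step 1: n = 17 * 11 = 187.
Step 2: phi(n) = 16 * 10 = 160.
Step 3: Find d such that 19 * d = 1 (mod 160).
Step 4: d = 19^(-1) mod 160 = 59.
Verification: 19 * 59 = 1121 = 7 * 160 + 1.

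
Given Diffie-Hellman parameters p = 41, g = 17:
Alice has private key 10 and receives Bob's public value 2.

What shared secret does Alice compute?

Step 1: s = B^a mod p = 2^10 mod 41.
  2^1 mod 41 = 2
  2^2 mod 41 = (2 * 2) mod 41 = 4
  2^3 mod 41 = (4 * 2) mod 41 = 8
  2^4 mod 41 = (8 * 2) mod 41 = 16
  2^5 mod 41 = (16 * 2) mod 41 = 32
  2^6 mod 41 = (32 * 2) mod 41 = 23
  2^7 mod 41 = (23 * 2) mod 41 = 5
  2^8 mod 41 = (5 * 2) mod 41 = 10
  2^9 mod 41 = (10 * 2) mod 41 = 20
  2^10 mod 41 = (20 * 2) mod 41 = 40
Result: shared secret = 40.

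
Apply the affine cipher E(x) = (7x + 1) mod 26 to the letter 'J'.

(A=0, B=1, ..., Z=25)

Step 1: Convert 'J' to number: x = 9.
Step 2: E(9) = (7 * 9 + 1) mod 26 = 64 mod 26 = 12.
Step 3: Convert 12 back to letter: M.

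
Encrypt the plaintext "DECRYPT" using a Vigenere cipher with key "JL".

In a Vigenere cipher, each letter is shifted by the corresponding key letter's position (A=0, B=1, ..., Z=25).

Step 1: Repeat key to match plaintext length:
  Plaintext: DECRYPT
  Key:       JLJLJLJ
Step 2: Encrypt each letter:
  D(3) + J(9) = (3+9) mod 26 = 12 = M
  E(4) + L(11) = (4+11) mod 26 = 15 = P
  C(2) + J(9) = (2+9) mod 26 = 11 = L
  R(17) + L(11) = (17+11) mod 26 = 2 = C
  Y(24) + J(9) = (24+9) mod 26 = 7 = H
  P(15) + L(11) = (15+11) mod 26 = 0 = A
  T(19) + J(9) = (19+9) mod 26 = 2 = C
Ciphertext: MPLCHAC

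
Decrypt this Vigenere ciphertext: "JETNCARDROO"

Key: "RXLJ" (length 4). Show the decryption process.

Step 1: Key 'RXLJ' has length 4. Extended key: RXLJRXLJRXL
Step 2: Decrypt each position:
  J(9) - R(17) = 18 = S
  E(4) - X(23) = 7 = H
  T(19) - L(11) = 8 = I
  N(13) - J(9) = 4 = E
  C(2) - R(17) = 11 = L
  A(0) - X(23) = 3 = D
  R(17) - L(11) = 6 = G
  D(3) - J(9) = 20 = U
  R(17) - R(17) = 0 = A
  O(14) - X(23) = 17 = R
  O(14) - L(11) = 3 = D
Plaintext: SHIELDGUARD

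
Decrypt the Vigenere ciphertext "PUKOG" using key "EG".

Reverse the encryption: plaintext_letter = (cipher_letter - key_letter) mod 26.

Step 1: Extend key: EGEGE
Step 2: Decrypt each letter (c - k) mod 26:
  P(15) - E(4) = (15-4) mod 26 = 11 = L
  U(20) - G(6) = (20-6) mod 26 = 14 = O
  K(10) - E(4) = (10-4) mod 26 = 6 = G
  O(14) - G(6) = (14-6) mod 26 = 8 = I
  G(6) - E(4) = (6-4) mod 26 = 2 = C
Plaintext: LOGIC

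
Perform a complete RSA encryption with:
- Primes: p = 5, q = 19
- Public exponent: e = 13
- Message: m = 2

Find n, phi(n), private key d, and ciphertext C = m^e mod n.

Step 1: n = 5 * 19 = 95.
Step 2: phi(n) = (5-1)(19-1) = 4 * 18 = 72.
Step 3: Find d = 13^(-1) mod 72 = 61.
  Verify: 13 * 61 = 793 = 1 (mod 72).
Step 4: C = 2^13 mod 95 = 22.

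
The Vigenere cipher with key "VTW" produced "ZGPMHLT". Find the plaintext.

Step 1: Extend key: VTWVTWV
Step 2: Decrypt each letter (c - k) mod 26:
  Z(25) - V(21) = (25-21) mod 26 = 4 = E
  G(6) - T(19) = (6-19) mod 26 = 13 = N
  P(15) - W(22) = (15-22) mod 26 = 19 = T
  M(12) - V(21) = (12-21) mod 26 = 17 = R
  H(7) - T(19) = (7-19) mod 26 = 14 = O
  L(11) - W(22) = (11-22) mod 26 = 15 = P
  T(19) - V(21) = (19-21) mod 26 = 24 = Y
Plaintext: ENTROPY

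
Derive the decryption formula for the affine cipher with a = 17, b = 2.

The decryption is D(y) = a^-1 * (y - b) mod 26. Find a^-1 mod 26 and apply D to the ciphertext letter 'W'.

Step 1: Find a^-1, the modular inverse of 17 mod 26.
Step 2: We need 17 * a^-1 = 1 (mod 26).
Step 3: 17 * 23 = 391 = 15 * 26 + 1, so a^-1 = 23.
Step 4: D(y) = 23(y - 2) mod 26.
Step 5: Apply to 'W' (y = 22): D(22) = 23 * (22 - 2) mod 26 = 23 * 20 mod 26 = 18 -> 'S'.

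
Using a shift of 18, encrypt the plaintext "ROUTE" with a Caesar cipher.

Step 1: For each letter, shift forward by 18 positions (mod 26).
  R (position 17) -> position (17+18) mod 26 = 9 -> J
  O (position 14) -> position (14+18) mod 26 = 6 -> G
  U (position 20) -> position (20+18) mod 26 = 12 -> M
  T (position 19) -> position (19+18) mod 26 = 11 -> L
  E (position 4) -> position (4+18) mod 26 = 22 -> W
Result: JGMLW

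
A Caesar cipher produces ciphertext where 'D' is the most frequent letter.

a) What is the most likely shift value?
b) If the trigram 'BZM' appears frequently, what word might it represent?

Step 1: In English, 'E' is the most frequent letter (12.7%).
Step 2: The most frequent ciphertext letter is 'D' (position 3).
Step 3: Shift = (3 - 4) mod 26 = 25.
Step 4: Decrypt 'BZM' by shifting back 25:
  B -> C
  Z -> A
  M -> N
Step 5: 'BZM' decrypts to 'CAN'.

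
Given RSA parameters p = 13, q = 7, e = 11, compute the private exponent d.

Step 1: n = 13 * 7 = 91.
Step 2: phi(n) = 12 * 6 = 72.
Step 3: Find d such that 11 * d = 1 (mod 72).
Step 4: d = 11^(-1) mod 72 = 59.
Verification: 11 * 59 = 649 = 9 * 72 + 1.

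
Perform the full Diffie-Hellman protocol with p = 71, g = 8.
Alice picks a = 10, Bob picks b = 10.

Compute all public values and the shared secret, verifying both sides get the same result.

Step 1: A = g^a mod p = 8^10 mod 71 = 20.
Step 2: B = g^b mod p = 8^10 mod 71 = 20.
Step 3: Alice computes s = B^a mod p = 20^10 mod 71 = 48.
Step 4: Bob computes s = A^b mod p = 20^10 mod 71 = 48.
Both sides agree: shared secret = 48.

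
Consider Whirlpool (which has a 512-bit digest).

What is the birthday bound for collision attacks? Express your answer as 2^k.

Step 1: The birthday paradox gives collision probability ~50% after sqrt(2^n) = 2^(n/2) hashes.
Step 2: For 512-bit output: 2^(512/2) = 2^256.
Step 3: Approximately 2^256 hash computations needed.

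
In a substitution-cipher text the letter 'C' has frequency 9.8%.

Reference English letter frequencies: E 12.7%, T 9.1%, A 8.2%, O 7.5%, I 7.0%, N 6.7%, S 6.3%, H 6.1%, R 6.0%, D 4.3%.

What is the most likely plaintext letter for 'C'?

Step 1: The observed frequency is 9.8%.
Step 2: Compare with English frequencies:
  E: 12.7% (difference: 2.9%)
  T: 9.1% (difference: 0.7%) <-- closest
  A: 8.2% (difference: 1.6%)
  O: 7.5% (difference: 2.3%)
  I: 7.0% (difference: 2.8%)
  N: 6.7% (difference: 3.1%)
  S: 6.3% (difference: 3.5%)
  H: 6.1% (difference: 3.7%)
  R: 6.0% (difference: 3.8%)
  D: 4.3% (difference: 5.5%)
Step 3: 'C' most likely represents 'T' (frequency 9.1%).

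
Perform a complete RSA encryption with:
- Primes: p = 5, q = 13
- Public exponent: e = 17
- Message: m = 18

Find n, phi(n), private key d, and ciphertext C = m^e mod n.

Step 1: n = 5 * 13 = 65.
Step 2: phi(n) = (5-1)(13-1) = 4 * 12 = 48.
Step 3: Find d = 17^(-1) mod 48 = 17.
  Verify: 17 * 17 = 289 = 1 (mod 48).
Step 4: C = 18^17 mod 65 = 18.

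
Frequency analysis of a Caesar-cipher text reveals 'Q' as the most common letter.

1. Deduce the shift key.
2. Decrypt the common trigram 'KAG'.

Step 1: In English, 'E' is the most frequent letter (12.7%).
Step 2: The most frequent ciphertext letter is 'Q' (position 16).
Step 3: Shift = (16 - 4) mod 26 = 12.
Step 4: Decrypt 'KAG' by shifting back 12:
  K -> Y
  A -> O
  G -> U
Step 5: 'KAG' decrypts to 'YOU'.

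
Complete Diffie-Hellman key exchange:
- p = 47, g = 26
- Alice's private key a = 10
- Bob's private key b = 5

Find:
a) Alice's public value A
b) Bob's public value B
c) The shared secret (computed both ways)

Step 1: A = g^a mod p = 26^10 mod 47 = 27.
Step 2: B = g^b mod p = 26^5 mod 47 = 11.
Step 3: Alice computes s = B^a mod p = 11^10 mod 47 = 42.
Step 4: Bob computes s = A^b mod p = 27^5 mod 47 = 42.
Both sides agree: shared secret = 42.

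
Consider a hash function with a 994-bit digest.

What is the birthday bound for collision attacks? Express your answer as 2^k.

Step 1: The birthday paradox gives collision probability ~50% after sqrt(2^n) = 2^(n/2) hashes.
Step 2: For 994-bit output: 2^(994/2) = 2^497.
Step 3: Approximately 2^497 hash computations needed.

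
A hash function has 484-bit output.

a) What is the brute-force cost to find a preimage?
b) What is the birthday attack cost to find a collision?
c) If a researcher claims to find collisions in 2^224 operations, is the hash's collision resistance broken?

Step 1: Preimage resistance requires brute-force of 2^484 operations.
Step 2: Collision resistance (birthday bound) = 2^(484/2) = 2^242.
Step 3: The claimed attack costs 2^224 operations.
Step 4: Since 2^224 < 2^242, the claimed attack beats the generic birthday bound, so collision resistance is broken.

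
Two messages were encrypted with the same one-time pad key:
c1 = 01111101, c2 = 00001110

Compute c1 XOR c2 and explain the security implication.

Step 1: c1 XOR c2 = (m1 XOR k) XOR (m2 XOR k).
Step 2: By XOR associativity/commutativity: = m1 XOR m2 XOR k XOR k = m1 XOR m2.
Step 3: 01111101 XOR 00001110 = 01110011 = 115.
Step 4: The key cancels out! An attacker learns m1 XOR m2 = 115, revealing the relationship between plaintexts.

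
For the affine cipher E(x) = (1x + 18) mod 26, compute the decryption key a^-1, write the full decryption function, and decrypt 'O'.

Step 1: Find a^-1, the modular inverse of 1 mod 26.
Step 2: We need 1 * a^-1 = 1 (mod 26).
Step 3: 1 * 1 = 1 = 0 * 26 + 1, so a^-1 = 1.
Step 4: D(y) = 1(y - 18) mod 26.
Step 5: Apply to 'O' (y = 14): D(14) = 1 * (14 - 18) mod 26 = 1 * -4 mod 26 = 22 -> 'W'.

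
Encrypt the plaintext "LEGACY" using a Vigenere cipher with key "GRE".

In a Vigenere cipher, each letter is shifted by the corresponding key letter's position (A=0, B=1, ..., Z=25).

Step 1: Repeat key to match plaintext length:
  Plaintext: LEGACY
  Key:       GREGRE
Step 2: Encrypt each letter:
  L(11) + G(6) = (11+6) mod 26 = 17 = R
  E(4) + R(17) = (4+17) mod 26 = 21 = V
  G(6) + E(4) = (6+4) mod 26 = 10 = K
  A(0) + G(6) = (0+6) mod 26 = 6 = G
  C(2) + R(17) = (2+17) mod 26 = 19 = T
  Y(24) + E(4) = (24+4) mod 26 = 2 = C
Ciphertext: RVKGTC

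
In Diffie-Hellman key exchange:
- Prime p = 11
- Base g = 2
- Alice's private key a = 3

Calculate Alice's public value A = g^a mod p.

Step 1: A = g^a mod p = 2^3 mod 11.
  2^1 mod 11 = 2
  2^2 mod 11 = (2 * 2) mod 11 = 4
  2^3 mod 11 = (4 * 2) mod 11 = 8
Result: A = 8.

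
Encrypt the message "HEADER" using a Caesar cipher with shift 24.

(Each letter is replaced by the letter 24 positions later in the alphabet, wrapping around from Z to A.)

Step 1: For each letter, shift forward by 24 positions (mod 26).
  H (position 7) -> position (7+24) mod 26 = 5 -> F
  E (position 4) -> position (4+24) mod 26 = 2 -> C
  A (position 0) -> position (0+24) mod 26 = 24 -> Y
  D (position 3) -> position (3+24) mod 26 = 1 -> B
  E (position 4) -> position (4+24) mod 26 = 2 -> C
  R (position 17) -> position (17+24) mod 26 = 15 -> P
Result: FCYBCP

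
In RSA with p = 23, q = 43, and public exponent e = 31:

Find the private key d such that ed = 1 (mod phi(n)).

Step 1: n = 23 * 43 = 989.
Step 2: phi(n) = 22 * 42 = 924.
Step 3: Find d such that 31 * d = 1 (mod 924).
Step 4: d = 31^(-1) mod 924 = 775.
Verification: 31 * 775 = 24025 = 26 * 924 + 1.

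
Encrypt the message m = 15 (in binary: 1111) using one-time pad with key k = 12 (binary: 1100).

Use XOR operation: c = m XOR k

Step 1: Write out the XOR operation bit by bit:
  Message: 1111
  Key:     1100
  XOR:     0011
Step 2: Convert to decimal: 0011 = 3.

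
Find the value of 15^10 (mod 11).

Step 1: Compute 15^10 mod 11 step by step, reducing modulo 11 at each step.
  15^1 mod 11 = 4
  15^2 mod 11 = (4 * 15) mod 11 = 5
  15^3 mod 11 = (5 * 15) mod 11 = 9
  15^4 mod 11 = (9 * 15) mod 11 = 3
  15^5 mod 11 = (3 * 15) mod 11 = 1
  15^6 mod 11 = (1 * 15) mod 11 = 4
  15^7 mod 11 = (4 * 15) mod 11 = 5
  15^8 mod 11 = (5 * 15) mod 11 = 9
  15^9 mod 11 = (9 * 15) mod 11 = 3
  15^10 mod 11 = (3 * 15) mod 11 = 1
Step 2: Result = 1.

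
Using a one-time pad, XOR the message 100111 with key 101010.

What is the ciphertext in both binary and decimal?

Step 1: Write out the XOR operation bit by bit:
  Message: 100111
  Key:     101010
  XOR:     001101
Step 2: Convert to decimal: 001101 = 13.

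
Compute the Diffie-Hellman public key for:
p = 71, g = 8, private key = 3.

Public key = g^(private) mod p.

Step 1: A = g^a mod p = 8^3 mod 71.
  8^1 mod 71 = 8
  8^2 mod 71 = (8 * 8) mod 71 = 64
  8^3 mod 71 = (64 * 8) mod 71 = 15
Result: A = 15.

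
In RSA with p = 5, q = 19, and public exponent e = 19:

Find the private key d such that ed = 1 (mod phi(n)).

Step 1: n = 5 * 19 = 95.
Step 2: phi(n) = 4 * 18 = 72.
Step 3: Find d such that 19 * d = 1 (mod 72).
Step 4: d = 19^(-1) mod 72 = 19.
Verification: 19 * 19 = 361 = 5 * 72 + 1.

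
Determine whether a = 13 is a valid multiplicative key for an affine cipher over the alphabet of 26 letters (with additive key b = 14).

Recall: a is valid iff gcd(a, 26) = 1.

Step 1: Compute gcd(13, 26).
Step 2: gcd(13, 26) = 13.
Since gcd = 13 != 1, 13 shares a common factor with 26, so it cannot be used.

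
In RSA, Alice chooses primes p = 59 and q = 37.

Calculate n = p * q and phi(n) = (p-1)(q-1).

Step 1: n = p * q = 59 * 37 = 2183.
Step 2: phi(n) = (p-1)(q-1) = 58 * 36 = 2088.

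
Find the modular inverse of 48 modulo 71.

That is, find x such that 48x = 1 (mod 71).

Step 1: We need x such that 48 * x = 1 (mod 71).
Step 2: Using the extended Euclidean algorithm or trial:
  48 * 37 = 1776 = 25 * 71 + 1.
Step 3: Since 1776 mod 71 = 1, the inverse is x = 37.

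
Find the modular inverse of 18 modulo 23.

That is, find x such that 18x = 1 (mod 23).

Step 1: We need x such that 18 * x = 1 (mod 23).
Step 2: Using the extended Euclidean algorithm or trial:
  18 * 9 = 162 = 7 * 23 + 1.
Step 3: Since 162 mod 23 = 1, the inverse is x = 9.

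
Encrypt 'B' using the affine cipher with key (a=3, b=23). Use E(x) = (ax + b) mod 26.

Step 1: Convert 'B' to number: x = 1.
Step 2: E(1) = (3 * 1 + 23) mod 26 = 26 mod 26 = 0.
Step 3: Convert 0 back to letter: A.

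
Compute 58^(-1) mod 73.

Step 1: We need x such that 58 * x = 1 (mod 73).
Step 2: Using the extended Euclidean algorithm or trial:
  58 * 34 = 1972 = 27 * 73 + 1.
Step 3: Since 1972 mod 73 = 1, the inverse is x = 34.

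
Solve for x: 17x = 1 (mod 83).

Step 1: We need x such that 17 * x = 1 (mod 83).
Step 2: Using the extended Euclidean algorithm or trial:
  17 * 44 = 748 = 9 * 83 + 1.
Step 3: Since 748 mod 83 = 1, the inverse is x = 44.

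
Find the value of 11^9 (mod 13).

Step 1: Compute 11^9 mod 13 step by step, reducing modulo 13 at each step.
  11^1 mod 13 = 11
  11^2 mod 13 = (11 * 11) mod 13 = 4
  11^3 mod 13 = (4 * 11) mod 13 = 5
  11^4 mod 13 = (5 * 11) mod 13 = 3
  11^5 mod 13 = (3 * 11) mod 13 = 7
  11^6 mod 13 = (7 * 11) mod 13 = 12
  11^7 mod 13 = (12 * 11) mod 13 = 2
  11^8 mod 13 = (2 * 11) mod 13 = 9
  11^9 mod 13 = (9 * 11) mod 13 = 8
Step 2: Result = 8.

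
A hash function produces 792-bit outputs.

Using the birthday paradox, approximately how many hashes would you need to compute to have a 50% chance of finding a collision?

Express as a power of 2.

Step 1: The birthday paradox gives collision probability ~50% after sqrt(2^n) = 2^(n/2) hashes.
Step 2: For 792-bit output: 2^(792/2) = 2^396.
Step 3: Approximately 2^396 hash computations needed.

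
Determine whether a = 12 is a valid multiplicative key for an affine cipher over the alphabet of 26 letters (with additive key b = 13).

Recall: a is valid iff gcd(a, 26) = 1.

Step 1: Compute gcd(12, 26).
Step 2: gcd(12, 26) = 2.
Since gcd = 2 != 1, 12 shares a common factor with 26, so it cannot be used.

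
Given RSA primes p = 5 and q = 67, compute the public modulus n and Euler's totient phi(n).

Step 1: n = p * q = 5 * 67 = 335.
Step 2: phi(n) = (p-1)(q-1) = 4 * 66 = 264.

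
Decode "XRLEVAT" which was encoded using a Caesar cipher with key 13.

Step 1: Reverse the shift by subtracting 13 from each letter position.
  X (position 23) -> position (23-13) mod 26 = 10 -> K
  R (position 17) -> position (17-13) mod 26 = 4 -> E
  L (position 11) -> position (11-13) mod 26 = 24 -> Y
  E (position 4) -> position (4-13) mod 26 = 17 -> R
  V (position 21) -> position (21-13) mod 26 = 8 -> I
  A (position 0) -> position (0-13) mod 26 = 13 -> N
  T (position 19) -> position (19-13) mod 26 = 6 -> G
Decrypted message: KEYRING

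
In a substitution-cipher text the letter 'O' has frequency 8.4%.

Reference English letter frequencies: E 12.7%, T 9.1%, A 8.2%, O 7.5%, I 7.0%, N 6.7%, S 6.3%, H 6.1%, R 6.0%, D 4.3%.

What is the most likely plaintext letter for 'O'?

Step 1: The observed frequency is 8.4%.
Step 2: Compare with English frequencies:
  E: 12.7% (difference: 4.3%)
  T: 9.1% (difference: 0.7%)
  A: 8.2% (difference: 0.2%) <-- closest
  O: 7.5% (difference: 0.9%)
  I: 7.0% (difference: 1.4%)
  N: 6.7% (difference: 1.7%)
  S: 6.3% (difference: 2.1%)
  H: 6.1% (difference: 2.3%)
  R: 6.0% (difference: 2.4%)
  D: 4.3% (difference: 4.1%)
Step 3: 'O' most likely represents 'A' (frequency 8.2%).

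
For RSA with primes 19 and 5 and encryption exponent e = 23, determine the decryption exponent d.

Step 1: n = 19 * 5 = 95.
Step 2: phi(n) = 18 * 4 = 72.
Step 3: Find d such that 23 * d = 1 (mod 72).
Step 4: d = 23^(-1) mod 72 = 47.
Verification: 23 * 47 = 1081 = 15 * 72 + 1.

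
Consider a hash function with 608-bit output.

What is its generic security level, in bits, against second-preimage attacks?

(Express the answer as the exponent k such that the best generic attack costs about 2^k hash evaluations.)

Step 1: The hash has a 608-bit output.
Step 2: Second-preimage resistance means: given a specific input x, it should be infeasible to find a different y with h(y) = h(x).
With a 608-bit output, a generic search for a second preimage costs about 2^608 evaluations (each trial matches the fixed target with probability 2^-608).
Step 3: Security level = 608 bits.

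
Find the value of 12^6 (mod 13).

Step 1: Compute 12^6 mod 13 step by step, reducing modulo 13 at each step.
  12^1 mod 13 = 12
  12^2 mod 13 = (12 * 12) mod 13 = 1
  12^3 mod 13 = (1 * 12) mod 13 = 12
  12^4 mod 13 = (12 * 12) mod 13 = 1
  12^5 mod 13 = (1 * 12) mod 13 = 12
  12^6 mod 13 = (12 * 12) mod 13 = 1
Step 2: Result = 1.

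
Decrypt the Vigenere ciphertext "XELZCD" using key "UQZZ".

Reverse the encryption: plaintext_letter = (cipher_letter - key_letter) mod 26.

Step 1: Extend key: UQZZUQ
Step 2: Decrypt each letter (c - k) mod 26:
  X(23) - U(20) = (23-20) mod 26 = 3 = D
  E(4) - Q(16) = (4-16) mod 26 = 14 = O
  L(11) - Z(25) = (11-25) mod 26 = 12 = M
  Z(25) - Z(25) = (25-25) mod 26 = 0 = A
  C(2) - U(20) = (2-20) mod 26 = 8 = I
  D(3) - Q(16) = (3-16) mod 26 = 13 = N
Plaintext: DOMAIN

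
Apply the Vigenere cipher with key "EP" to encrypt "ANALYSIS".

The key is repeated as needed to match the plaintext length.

Step 1: Repeat key to match plaintext length:
  Plaintext: ANALYSIS
  Key:       EPEPEPEP
Step 2: Encrypt each letter:
  A(0) + E(4) = (0+4) mod 26 = 4 = E
  N(13) + P(15) = (13+15) mod 26 = 2 = C
  A(0) + E(4) = (0+4) mod 26 = 4 = E
  L(11) + P(15) = (11+15) mod 26 = 0 = A
  Y(24) + E(4) = (24+4) mod 26 = 2 = C
  S(18) + P(15) = (18+15) mod 26 = 7 = H
  I(8) + E(4) = (8+4) mod 26 = 12 = M
  S(18) + P(15) = (18+15) mod 26 = 7 = H
Ciphertext: ECEACHMH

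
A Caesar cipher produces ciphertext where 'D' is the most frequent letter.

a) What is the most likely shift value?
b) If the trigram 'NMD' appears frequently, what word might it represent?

Step 1: In English, 'E' is the most frequent letter (12.7%).
Step 2: The most frequent ciphertext letter is 'D' (position 3).
Step 3: Shift = (3 - 4) mod 26 = 25.
Step 4: Decrypt 'NMD' by shifting back 25:
  N -> O
  M -> N
  D -> E
Step 5: 'NMD' decrypts to 'ONE'.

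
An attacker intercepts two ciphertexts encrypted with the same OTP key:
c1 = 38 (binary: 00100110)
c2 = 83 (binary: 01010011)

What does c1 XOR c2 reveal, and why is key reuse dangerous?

Step 1: c1 XOR c2 = (m1 XOR k) XOR (m2 XOR k).
Step 2: By XOR associativity/commutativity: = m1 XOR m2 XOR k XOR k = m1 XOR m2.
Step 3: 00100110 XOR 01010011 = 01110101 = 117.
Step 4: The key cancels out! An attacker learns m1 XOR m2 = 117, revealing the relationship between plaintexts.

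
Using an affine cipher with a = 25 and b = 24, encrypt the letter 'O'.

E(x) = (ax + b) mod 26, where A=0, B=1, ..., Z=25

Step 1: Convert 'O' to number: x = 14.
Step 2: E(14) = (25 * 14 + 24) mod 26 = 374 mod 26 = 10.
Step 3: Convert 10 back to letter: K.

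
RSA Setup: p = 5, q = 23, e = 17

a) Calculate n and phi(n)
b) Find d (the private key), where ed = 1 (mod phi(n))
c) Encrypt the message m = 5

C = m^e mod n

Step 1: n = 5 * 23 = 115.
Step 2: phi(n) = (5-1)(23-1) = 4 * 22 = 88.
Step 3: Find d = 17^(-1) mod 88 = 57.
  Verify: 17 * 57 = 969 = 1 (mod 88).
Step 4: C = 5^17 mod 115 = 15.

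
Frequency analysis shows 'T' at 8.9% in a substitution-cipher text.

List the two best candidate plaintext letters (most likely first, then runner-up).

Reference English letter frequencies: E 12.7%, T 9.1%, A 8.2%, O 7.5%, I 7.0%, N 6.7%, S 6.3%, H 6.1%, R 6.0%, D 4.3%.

Step 1: Observed frequency of 'T' is 8.9%.
Step 2: Compute distances to each reference frequency and sort:
  T (9.1%): difference = 0.2% <-- BEST
  A (8.2%): difference = 0.7% <-- RUNNER-UP
  O (7.5%): difference = 1.4%
  I (7.0%): difference = 1.9%
  N (6.7%): difference = 2.2%
Step 3: Most likely is 'T' (9.1%, diff 0.2%); second most likely is 'A' (8.2%, diff 0.7%).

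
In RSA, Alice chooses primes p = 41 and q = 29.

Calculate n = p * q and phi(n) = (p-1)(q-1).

Step 1: n = p * q = 41 * 29 = 1189.
Step 2: phi(n) = (p-1)(q-1) = 40 * 28 = 1120.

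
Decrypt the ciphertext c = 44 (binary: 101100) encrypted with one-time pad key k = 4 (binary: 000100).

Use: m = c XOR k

Step 1: XOR ciphertext with key:
  Ciphertext: 101100
  Key:        000100
  XOR:        101000
Step 2: Plaintext = 101000 = 40 in decimal.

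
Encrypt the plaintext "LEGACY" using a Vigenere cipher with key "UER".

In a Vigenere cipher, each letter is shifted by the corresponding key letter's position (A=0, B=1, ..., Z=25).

Step 1: Repeat key to match plaintext length:
  Plaintext: LEGACY
  Key:       UERUER
Step 2: Encrypt each letter:
  L(11) + U(20) = (11+20) mod 26 = 5 = F
  E(4) + E(4) = (4+4) mod 26 = 8 = I
  G(6) + R(17) = (6+17) mod 26 = 23 = X
  A(0) + U(20) = (0+20) mod 26 = 20 = U
  C(2) + E(4) = (2+4) mod 26 = 6 = G
  Y(24) + R(17) = (24+17) mod 26 = 15 = P
Ciphertext: FIXUGP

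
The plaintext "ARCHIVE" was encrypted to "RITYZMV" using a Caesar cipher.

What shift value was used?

Step 1: Compare first letters: A (position 0) -> R (position 17).
Step 2: Shift = (17 - 0) mod 26 = 17.
The shift value is 17.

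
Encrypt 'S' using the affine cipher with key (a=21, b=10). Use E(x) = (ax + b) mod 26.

Step 1: Convert 'S' to number: x = 18.
Step 2: E(18) = (21 * 18 + 10) mod 26 = 388 mod 26 = 24.
Step 3: Convert 24 back to letter: Y.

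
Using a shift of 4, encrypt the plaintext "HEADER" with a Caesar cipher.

Step 1: For each letter, shift forward by 4 positions (mod 26).
  H (position 7) -> position (7+4) mod 26 = 11 -> L
  E (position 4) -> position (4+4) mod 26 = 8 -> I
  A (position 0) -> position (0+4) mod 26 = 4 -> E
  D (position 3) -> position (3+4) mod 26 = 7 -> H
  E (position 4) -> position (4+4) mod 26 = 8 -> I
  R (position 17) -> position (17+4) mod 26 = 21 -> V
Result: LIEHIV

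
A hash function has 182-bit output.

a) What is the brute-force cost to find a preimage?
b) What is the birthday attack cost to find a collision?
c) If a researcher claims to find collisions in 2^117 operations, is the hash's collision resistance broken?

Step 1: Preimage resistance requires brute-force of 2^182 operations.
Step 2: Collision resistance (birthday bound) = 2^(182/2) = 2^91.
Step 3: The claimed attack costs 2^117 operations.
Step 4: Since 2^117 >= 2^91, the claimed attack is no faster than the generic birthday attack, so this does not break collision resistance.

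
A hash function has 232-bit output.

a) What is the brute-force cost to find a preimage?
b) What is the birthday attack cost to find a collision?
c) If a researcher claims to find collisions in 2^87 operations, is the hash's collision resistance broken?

Step 1: Preimage resistance requires brute-force of 2^232 operations.
Step 2: Collision resistance (birthday bound) = 2^(232/2) = 2^116.
Step 3: The claimed attack costs 2^87 operations.
Step 4: Since 2^87 < 2^116, the claimed attack beats the generic birthday bound, so collision resistance is broken.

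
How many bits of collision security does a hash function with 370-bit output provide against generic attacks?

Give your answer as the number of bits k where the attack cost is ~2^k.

Step 1: The hash has a 370-bit output.
Step 2: Collision resistance means it should be infeasible to find any x != y with h(x) = h(y).
By the birthday bound, a generic collision search succeeds after about sqrt(2^370) = 2^(370/2) = 2^185 evaluations.
Step 3: Security level = 185 bits.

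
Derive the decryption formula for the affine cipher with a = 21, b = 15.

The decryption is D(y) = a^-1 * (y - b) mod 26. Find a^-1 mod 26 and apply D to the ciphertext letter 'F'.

Step 1: Find a^-1, the modular inverse of 21 mod 26.
Step 2: We need 21 * a^-1 = 1 (mod 26).
Step 3: 21 * 5 = 105 = 4 * 26 + 1, so a^-1 = 5.
Step 4: D(y) = 5(y - 15) mod 26.
Step 5: Apply to 'F' (y = 5): D(5) = 5 * (5 - 15) mod 26 = 5 * -10 mod 26 = 2 -> 'C'.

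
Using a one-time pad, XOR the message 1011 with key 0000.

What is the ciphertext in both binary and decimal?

Step 1: Write out the XOR operation bit by bit:
  Message: 1011
  Key:     0000
  XOR:     1011
Step 2: Convert to decimal: 1011 = 11.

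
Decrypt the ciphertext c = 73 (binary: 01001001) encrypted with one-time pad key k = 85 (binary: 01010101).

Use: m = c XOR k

Step 1: XOR ciphertext with key:
  Ciphertext: 01001001
  Key:        01010101
  XOR:        00011100
Step 2: Plaintext = 00011100 = 28 in decimal.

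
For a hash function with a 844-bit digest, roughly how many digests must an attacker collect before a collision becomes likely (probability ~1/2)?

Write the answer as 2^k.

Step 1: The birthday paradox gives collision probability ~50% after sqrt(2^n) = 2^(n/2) hashes.
Step 2: For 844-bit output: 2^(844/2) = 2^422.
Step 3: Approximately 2^422 hash computations needed.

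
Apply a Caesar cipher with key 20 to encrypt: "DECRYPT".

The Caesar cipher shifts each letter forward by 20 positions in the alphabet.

Step 1: For each letter, shift forward by 20 positions (mod 26).
  D (position 3) -> position (3+20) mod 26 = 23 -> X
  E (position 4) -> position (4+20) mod 26 = 24 -> Y
  C (position 2) -> position (2+20) mod 26 = 22 -> W
  R (position 17) -> position (17+20) mod 26 = 11 -> L
  Y (position 24) -> position (24+20) mod 26 = 18 -> S
  P (position 15) -> position (15+20) mod 26 = 9 -> J
  T (position 19) -> position (19+20) mod 26 = 13 -> N
Result: XYWLSJN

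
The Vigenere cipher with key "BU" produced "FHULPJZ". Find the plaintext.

Step 1: Extend key: BUBUBUB
Step 2: Decrypt each letter (c - k) mod 26:
  F(5) - B(1) = (5-1) mod 26 = 4 = E
  H(7) - U(20) = (7-20) mod 26 = 13 = N
  U(20) - B(1) = (20-1) mod 26 = 19 = T
  L(11) - U(20) = (11-20) mod 26 = 17 = R
  P(15) - B(1) = (15-1) mod 26 = 14 = O
  J(9) - U(20) = (9-20) mod 26 = 15 = P
  Z(25) - B(1) = (25-1) mod 26 = 24 = Y
Plaintext: ENTROPY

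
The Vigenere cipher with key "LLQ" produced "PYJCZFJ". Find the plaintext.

Step 1: Extend key: LLQLLQL
Step 2: Decrypt each letter (c - k) mod 26:
  P(15) - L(11) = (15-11) mod 26 = 4 = E
  Y(24) - L(11) = (24-11) mod 26 = 13 = N
  J(9) - Q(16) = (9-16) mod 26 = 19 = T
  C(2) - L(11) = (2-11) mod 26 = 17 = R
  Z(25) - L(11) = (25-11) mod 26 = 14 = O
  F(5) - Q(16) = (5-16) mod 26 = 15 = P
  J(9) - L(11) = (9-11) mod 26 = 24 = Y
Plaintext: ENTROPY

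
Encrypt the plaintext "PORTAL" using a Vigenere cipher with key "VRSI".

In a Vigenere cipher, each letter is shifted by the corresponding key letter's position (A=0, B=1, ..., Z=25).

Step 1: Repeat key to match plaintext length:
  Plaintext: PORTAL
  Key:       VRSIVR
Step 2: Encrypt each letter:
  P(15) + V(21) = (15+21) mod 26 = 10 = K
  O(14) + R(17) = (14+17) mod 26 = 5 = F
  R(17) + S(18) = (17+18) mod 26 = 9 = J
  T(19) + I(8) = (19+8) mod 26 = 1 = B
  A(0) + V(21) = (0+21) mod 26 = 21 = V
  L(11) + R(17) = (11+17) mod 26 = 2 = C
Ciphertext: KFJBVC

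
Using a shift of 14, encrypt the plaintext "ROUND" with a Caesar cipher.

Step 1: For each letter, shift forward by 14 positions (mod 26).
  R (position 17) -> position (17+14) mod 26 = 5 -> F
  O (position 14) -> position (14+14) mod 26 = 2 -> C
  U (position 20) -> position (20+14) mod 26 = 8 -> I
  N (position 13) -> position (13+14) mod 26 = 1 -> B
  D (position 3) -> position (3+14) mod 26 = 17 -> R
Result: FCIBR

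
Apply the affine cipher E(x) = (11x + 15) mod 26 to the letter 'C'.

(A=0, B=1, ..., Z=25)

Step 1: Convert 'C' to number: x = 2.
Step 2: E(2) = (11 * 2 + 15) mod 26 = 37 mod 26 = 11.
Step 3: Convert 11 back to letter: L.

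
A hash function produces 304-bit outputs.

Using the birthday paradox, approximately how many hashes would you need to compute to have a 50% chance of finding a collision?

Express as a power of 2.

Step 1: The birthday paradox gives collision probability ~50% after sqrt(2^n) = 2^(n/2) hashes.
Step 2: For 304-bit output: 2^(304/2) = 2^152.
Step 3: Approximately 2^152 hash computations needed.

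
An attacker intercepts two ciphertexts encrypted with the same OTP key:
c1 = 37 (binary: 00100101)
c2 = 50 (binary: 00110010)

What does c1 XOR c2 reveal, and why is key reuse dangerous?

Step 1: c1 XOR c2 = (m1 XOR k) XOR (m2 XOR k).
Step 2: By XOR associativity/commutativity: = m1 XOR m2 XOR k XOR k = m1 XOR m2.
Step 3: 00100101 XOR 00110010 = 00010111 = 23.
Step 4: The key cancels out! An attacker learns m1 XOR m2 = 23, revealing the relationship between plaintexts.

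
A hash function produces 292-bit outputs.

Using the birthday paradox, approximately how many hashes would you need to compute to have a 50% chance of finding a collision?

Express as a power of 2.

Step 1: The birthday paradox gives collision probability ~50% after sqrt(2^n) = 2^(n/2) hashes.
Step 2: For 292-bit output: 2^(292/2) = 2^146.
Step 3: Approximately 2^146 hash computations needed.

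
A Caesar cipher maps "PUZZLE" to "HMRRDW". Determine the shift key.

Step 1: Compare first letters: P (position 15) -> H (position 7).
Step 2: Shift = (7 - 15) mod 26 = 18.
The shift value is 18.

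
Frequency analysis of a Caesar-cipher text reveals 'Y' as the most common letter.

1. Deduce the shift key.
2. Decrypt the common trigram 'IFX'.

Step 1: In English, 'E' is the most frequent letter (12.7%).
Step 2: The most frequent ciphertext letter is 'Y' (position 24).
Step 3: Shift = (24 - 4) mod 26 = 20.
Step 4: Decrypt 'IFX' by shifting back 20:
  I -> O
  F -> L
  X -> D
Step 5: 'IFX' decrypts to 'OLD'.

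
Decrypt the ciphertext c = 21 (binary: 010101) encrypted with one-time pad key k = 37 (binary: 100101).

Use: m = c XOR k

Step 1: XOR ciphertext with key:
  Ciphertext: 010101
  Key:        100101
  XOR:        110000
Step 2: Plaintext = 110000 = 48 in decimal.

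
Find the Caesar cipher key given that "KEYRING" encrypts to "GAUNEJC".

Step 1: Compare first letters: K (position 10) -> G (position 6).
Step 2: Shift = (6 - 10) mod 26 = 22.
The shift value is 22.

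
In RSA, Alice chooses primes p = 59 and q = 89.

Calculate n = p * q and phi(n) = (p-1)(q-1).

Step 1: n = p * q = 59 * 89 = 5251.
Step 2: phi(n) = (p-1)(q-1) = 58 * 88 = 5104.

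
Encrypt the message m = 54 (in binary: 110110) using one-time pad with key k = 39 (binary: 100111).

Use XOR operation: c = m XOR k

Step 1: Write out the XOR operation bit by bit:
  Message: 110110
  Key:     100111
  XOR:     010001
Step 2: Convert to decimal: 010001 = 17.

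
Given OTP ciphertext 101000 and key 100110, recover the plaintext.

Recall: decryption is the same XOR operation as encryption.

Step 1: XOR ciphertext with key:
  Ciphertext: 101000
  Key:        100110
  XOR:        001110
Step 2: Plaintext = 001110 = 14 in decimal.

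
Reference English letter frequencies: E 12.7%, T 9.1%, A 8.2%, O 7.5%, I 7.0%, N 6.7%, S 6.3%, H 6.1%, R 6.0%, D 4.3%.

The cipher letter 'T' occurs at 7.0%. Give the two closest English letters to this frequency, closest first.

Step 1: Observed frequency of 'T' is 7.0%.
Step 2: Compute distances to each reference frequency and sort:
  I (7.0%): difference = 0.0% <-- BEST
  N (6.7%): difference = 0.3% <-- RUNNER-UP
  O (7.5%): difference = 0.5%
  S (6.3%): difference = 0.7%
  H (6.1%): difference = 0.9%
Step 3: Most likely is 'I' (7.0%, diff 0.0%); second most likely is 'N' (6.7%, diff 0.3%).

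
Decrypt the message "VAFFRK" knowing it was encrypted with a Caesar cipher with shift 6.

Step 1: Reverse the shift by subtracting 6 from each letter position.
  V (position 21) -> position (21-6) mod 26 = 15 -> P
  A (position 0) -> position (0-6) mod 26 = 20 -> U
  F (position 5) -> position (5-6) mod 26 = 25 -> Z
  F (position 5) -> position (5-6) mod 26 = 25 -> Z
  R (position 17) -> position (17-6) mod 26 = 11 -> L
  K (position 10) -> position (10-6) mod 26 = 4 -> E
Decrypted message: PUZZLE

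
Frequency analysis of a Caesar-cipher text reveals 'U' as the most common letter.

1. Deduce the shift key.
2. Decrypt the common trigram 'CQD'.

Step 1: In English, 'E' is the most frequent letter (12.7%).
Step 2: The most frequent ciphertext letter is 'U' (position 20).
Step 3: Shift = (20 - 4) mod 26 = 16.
Step 4: Decrypt 'CQD' by shifting back 16:
  C -> M
  Q -> A
  D -> N
Step 5: 'CQD' decrypts to 'MAN'.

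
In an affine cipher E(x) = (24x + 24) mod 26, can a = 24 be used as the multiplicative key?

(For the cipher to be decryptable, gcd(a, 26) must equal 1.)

Step 1: Compute gcd(24, 26).
Step 2: gcd(24, 26) = 2.
Since gcd = 2 != 1, 24 shares a common factor with 26, so it cannot be used.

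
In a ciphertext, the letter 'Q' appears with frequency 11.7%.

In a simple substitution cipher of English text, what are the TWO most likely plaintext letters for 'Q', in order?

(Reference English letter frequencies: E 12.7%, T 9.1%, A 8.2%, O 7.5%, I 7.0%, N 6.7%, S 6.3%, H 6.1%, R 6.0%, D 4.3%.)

Step 1: Observed frequency of 'Q' is 11.7%.
Step 2: Compute distances to each reference frequency and sort:
  E (12.7%): difference = 1.0% <-- BEST
  T (9.1%): difference = 2.6% <-- RUNNER-UP
  A (8.2%): difference = 3.5%
  O (7.5%): difference = 4.2%
  I (7.0%): difference = 4.7%
Step 3: Most likely is 'E' (12.7%, diff 1.0%); second most likely is 'T' (9.1%, diff 2.6%).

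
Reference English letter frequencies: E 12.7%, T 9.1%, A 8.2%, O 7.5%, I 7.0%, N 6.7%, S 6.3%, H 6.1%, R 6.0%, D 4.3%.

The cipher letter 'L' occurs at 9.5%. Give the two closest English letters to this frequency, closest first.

Step 1: Observed frequency of 'L' is 9.5%.
Step 2: Compute distances to each reference frequency and sort:
  T (9.1%): difference = 0.4% <-- BEST
  A (8.2%): difference = 1.3% <-- RUNNER-UP
  O (7.5%): difference = 2.0%
  I (7.0%): difference = 2.5%
  N (6.7%): difference = 2.8%
Step 3: Most likely is 'T' (9.1%, diff 0.4%); second most likely is 'A' (8.2%, diff 1.3%).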